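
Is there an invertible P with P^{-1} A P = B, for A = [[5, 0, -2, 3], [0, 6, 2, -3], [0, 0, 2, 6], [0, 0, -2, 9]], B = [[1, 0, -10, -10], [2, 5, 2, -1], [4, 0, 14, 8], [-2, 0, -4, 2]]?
Both have characteristic polynomial (x - 6)^2(x - 5)^2, but the minimal polynomial of A is (x - 6)(x - 5)^2 while the minimal polynomial of B is (x - 6)(x - 5). The minimal polynomial is a similarity invariant, so A and B are not similar.

No.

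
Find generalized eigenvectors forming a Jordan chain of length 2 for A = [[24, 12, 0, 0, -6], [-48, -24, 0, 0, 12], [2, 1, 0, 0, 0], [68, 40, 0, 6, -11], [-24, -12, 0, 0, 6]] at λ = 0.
v_1 = [[-2, 5, 0, -7, 2]]^T, v_2 = [[0, 0, 1, 0, 0]]^T

We seek v_1 ∈ ker(A^2) \ ker(A), then set v_{i+1} = A v_i.

One such chain is v_1 = [[-2, 5, 0, -7, 2]]^T, v_2 = [[0, 0, 1, 0, 0]]^T. Check: A v_2 = [[0, 0, 0, 0, 0]]^T = 0.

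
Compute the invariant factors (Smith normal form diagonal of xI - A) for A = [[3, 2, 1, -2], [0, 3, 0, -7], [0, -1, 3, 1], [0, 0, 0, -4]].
The Jordan structure of A has elementary divisors (x + 4), (x - 3)^3. Arranging the block sizes at each eigenvalue in decreasing order and taking row products gives the invariant factors.

Invariant factors (smallest first, each dividing the next): (x - 3)^3(x + 4).

Check: the last factor (x - 3)^3(x + 4) is the minimal polynomial, and the product (x - 3)^3(x + 4) is the characteristic polynomial.

(x - 3)^3(x + 4)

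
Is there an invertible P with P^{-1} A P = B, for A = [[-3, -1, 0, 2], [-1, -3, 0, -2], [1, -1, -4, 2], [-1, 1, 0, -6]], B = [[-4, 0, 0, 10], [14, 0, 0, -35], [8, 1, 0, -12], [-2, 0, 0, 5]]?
trace(A) = -16 but trace(B) = 1. The trace is a similarity invariant, so A and B are not similar.

No.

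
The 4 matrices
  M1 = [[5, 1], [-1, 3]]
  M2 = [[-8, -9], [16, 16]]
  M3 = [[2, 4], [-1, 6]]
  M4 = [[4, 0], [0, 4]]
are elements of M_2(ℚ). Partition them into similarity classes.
2 classes: {M1, M2, M3}, {M4}

Characteristic polynomials: χ_{M1} = (x - 4)^2, χ_{M2} = (x - 4)^2, χ_{M3} = (x - 4)^2, χ_{M4} = (x - 4)^2.

{M1, M2, M3}: invariant factors (x - 4)^2.

{M4}: invariant factors x - 4, x - 4.

Matrices are similar if and only if their invariant-factor lists agree; the partition into similarity classes is {M1, M2, M3}, {M4}.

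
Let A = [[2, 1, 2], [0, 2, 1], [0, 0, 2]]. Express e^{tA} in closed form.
A has Jordan form J = [[2, 1, 0], [0, 2, 1], [0, 0, 2]] with A = PJP^{-1}, so e^{tA} = P e^{tJ} P^{-1}.

For a Jordan block J_k(λ), e^{tJ_k(λ)} = e^{λt} · (I + tN + t^2 N^2/2! + ... + t^{k-1} N^{k-1}/(k-1)!) where N is the nilpotent superdiagonal part.

Assembling the blocks and conjugating back gives the entries of e^{tA} as shown above.

e^{tA} = [[e^{2*t}, t*e^{2*t}, t*(t + 4)*e^{2*t}/2], [0, e^{2*t}, t*e^{2*t}], [0, 0, e^{2*t}]]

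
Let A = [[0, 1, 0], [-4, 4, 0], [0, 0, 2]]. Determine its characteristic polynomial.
xI - A = [[x, -1, 0], [4, x - 4, 0], [0, 0, x - 2]].

Expanding det(xI - A) along the first row:
det(xI - A) = + (x)·det([[x - 4, 0], [0, x - 2]]) - (-1)·det([[4, 0], [0, x - 2]]) + (0)·det([[4, x - 4], [0, 0]]).

Evaluating gives χ_A(x) = x^3 - 6x^2 + 12x - 8 = (x - 2)^3.

χ_A(x) = (x - 2)^3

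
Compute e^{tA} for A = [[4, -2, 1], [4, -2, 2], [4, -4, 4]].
e^{tA} = [[(2*t + 1)*e^{2*t}, -2*t*e^{2*t}, t*e^{2*t}], [4*t*e^{2*t}, (1 - 4*t)*e^{2*t}, 2*t*e^{2*t}], [4*t*e^{2*t}, -4*t*e^{2*t}, (2*t + 1)*e^{2*t}]]

A has Jordan form J = [[2, 1, 0], [0, 2, 0], [0, 0, 2]] with A = PJP^{-1}, so e^{tA} = P e^{tJ} P^{-1}.

For a Jordan block J_k(λ), e^{tJ_k(λ)} = e^{λt} · (I + tN + t^2 N^2/2! + ... + t^{k-1} N^{k-1}/(k-1)!) where N is the nilpotent superdiagonal part.

Assembling the blocks and conjugating back gives the entries of e^{tA} as shown above.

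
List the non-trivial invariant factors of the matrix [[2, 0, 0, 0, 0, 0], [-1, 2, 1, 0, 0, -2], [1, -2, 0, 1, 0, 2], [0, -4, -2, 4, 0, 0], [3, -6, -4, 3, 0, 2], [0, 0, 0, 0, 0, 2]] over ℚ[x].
x - 2, x - 2, x(x - 2)^3

The Jordan structure of A has elementary divisors x, (x - 2)^3, (x - 2), (x - 2). Arranging the block sizes at each eigenvalue in decreasing order and taking row products gives the invariant factors.

Invariant factors (smallest first, each dividing the next): x - 2, x - 2, x(x - 2)^3.

Check: the last factor x(x - 2)^3 is the minimal polynomial, and the product x(x - 2)^5 is the characteristic polynomial.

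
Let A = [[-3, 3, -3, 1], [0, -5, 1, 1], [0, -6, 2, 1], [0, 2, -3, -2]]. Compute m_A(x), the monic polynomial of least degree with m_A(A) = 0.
m_A(x) = (x - 1)(x + 3)^3

The characteristic polynomial factors as (x - 1)(x + 3)^3. The minimal polynomial is ∏(x - λ)^{k_λ} where k_λ is the size of the largest Jordan block at λ.

For λ = -3: rank(A + 3I) = 3, and the largest Jordan block has size 3 (the smallest k with rank((A + 3I)^k) = rank((A + 3I)^(k+1))).
For λ = 1: rank(A - I) = 3, and the largest Jordan block has size 1 (the smallest k with rank((A - I)^k) = rank((A - I)^(k+1))).

So m_A(x) = (x - 1)(x + 3)^3.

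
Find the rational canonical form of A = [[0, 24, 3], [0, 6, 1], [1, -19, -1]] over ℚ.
The invariant factors of A (the non-unit diagonal entries of the Smith normal form of xI - A over ℚ[x]) are (x - 1)(x^2 - 4x + 6), each dividing the next. The characteristic polynomial is their product, (x - 1)(x^2 - 4x + 6).

The rational canonical form is the block-diagonal matrix of companion matrices C(f_i):
R = [[0, 0, 6], [1, 0, -10], [0, 1, 5]].

Note the characteristic polynomial does not split into linear factors over ℚ, so A has no Jordan form over ℚ; the rational canonical form exists over any field.

R = [[0, 0, 6], [1, 0, -10], [0, 1, 5]]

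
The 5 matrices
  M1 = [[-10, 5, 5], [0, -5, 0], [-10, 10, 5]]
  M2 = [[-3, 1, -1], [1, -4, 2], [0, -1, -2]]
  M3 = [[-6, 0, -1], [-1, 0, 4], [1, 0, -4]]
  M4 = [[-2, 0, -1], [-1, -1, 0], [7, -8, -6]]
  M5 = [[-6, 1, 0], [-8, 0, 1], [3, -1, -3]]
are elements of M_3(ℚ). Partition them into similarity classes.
Characteristic polynomials: χ_{M1} = x(x + 5)^2, χ_{M2} = (x + 3)^3, χ_{M3} = x(x + 5)^2, χ_{M4} = (x + 3)^3, χ_{M5} = (x + 3)^3.

{M1}: invariant factors x + 5, x(x + 5).

{M2, M4, M5}: invariant factors (x + 3)^3.

{M3}: invariant factors x(x + 5)^2.

Matrices are similar if and only if their invariant-factor lists agree; the partition into similarity classes is {M1}, {M2, M4, M5}, {M3}.

3 classes: {M1}, {M2, M4, M5}, {M3}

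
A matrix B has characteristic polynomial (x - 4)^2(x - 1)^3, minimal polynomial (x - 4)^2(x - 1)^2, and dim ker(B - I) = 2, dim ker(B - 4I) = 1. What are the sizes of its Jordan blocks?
λ = 1: algebraic multiplicity 3 (exponent in χ_B), largest block size 2 (exponent in m_B), 2 blocks (geometric multiplicity). These force block sizes [2, 1].
λ = 4: algebraic multiplicity 2 (exponent in χ_B), largest block size 2 (exponent in m_B), 1 block (geometric multiplicity). This forces block sizes [2].

Jordan blocks: (1, 2), (1, 1), (4, 2)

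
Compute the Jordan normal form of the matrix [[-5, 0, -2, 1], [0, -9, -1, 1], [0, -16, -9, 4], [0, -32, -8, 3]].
The characteristic polynomial is det(xI - A) = (x + 5)^4, so the eigenvalues are -5 (algebraic multiplicity 4).

For λ = -5: rank(A + 5I) = 2, rank((A + 5I)^2) = 0. The eigenspace has dimension 4 - 2 = 2, so there are 2 Jordan blocks; the rank sequence gives block sizes [2, 2].

Assembling the blocks gives the Jordan form J above.

J = [[-5, 1, 0, 0], [0, -5, 0, 0], [0, 0, -5, 1], [0, 0, 0, -5]]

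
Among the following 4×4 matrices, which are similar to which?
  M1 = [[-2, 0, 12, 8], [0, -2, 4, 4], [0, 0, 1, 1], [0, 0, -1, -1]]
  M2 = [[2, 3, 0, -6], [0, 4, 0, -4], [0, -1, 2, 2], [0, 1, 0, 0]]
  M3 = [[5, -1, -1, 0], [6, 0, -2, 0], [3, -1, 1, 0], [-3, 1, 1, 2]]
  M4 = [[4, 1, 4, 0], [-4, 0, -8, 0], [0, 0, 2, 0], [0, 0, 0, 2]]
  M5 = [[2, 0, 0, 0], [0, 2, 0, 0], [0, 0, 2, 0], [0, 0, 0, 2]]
Characteristic polynomials: χ_{M1} = x^2(x + 2)^2, χ_{M2} = (x - 2)^4, χ_{M3} = (x - 2)^4, χ_{M4} = (x - 2)^4, χ_{M5} = (x - 2)^4.

{M1}: invariant factors x + 2, x^2(x + 2).

{M2, M3, M4}: invariant factors x - 2, x - 2, (x - 2)^2.

{M5}: invariant factors x - 2, x - 2, x - 2, x - 2.

Matrices are similar if and only if their invariant-factor lists agree; the partition into similarity classes is {M1}, {M2, M3, M4}, {M5}.

3 classes: {M1}, {M2, M3, M4}, {M5}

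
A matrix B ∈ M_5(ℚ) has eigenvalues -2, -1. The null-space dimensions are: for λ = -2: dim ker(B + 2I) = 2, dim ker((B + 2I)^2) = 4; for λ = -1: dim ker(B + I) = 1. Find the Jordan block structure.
λ = -2: successive nullity increments [2, 2] count blocks of size ≥ k; block sizes are [2, 2].
λ = -1: successive nullity increments [1] count blocks of size ≥ k; block sizes are [1].

Jordan blocks: (-2, 2), (-2, 2), (-1, 1)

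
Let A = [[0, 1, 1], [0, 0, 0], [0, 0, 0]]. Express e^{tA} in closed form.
A has Jordan form J = [[0, 1, 0], [0, 0, 0], [0, 0, 0]] with A = PJP^{-1}, so e^{tA} = P e^{tJ} P^{-1}.

For a Jordan block J_k(λ), e^{tJ_k(λ)} = e^{λt} · (I + tN + t^2 N^2/2! + ... + t^{k-1} N^{k-1}/(k-1)!) where N is the nilpotent superdiagonal part.

Assembling the blocks and conjugating back gives the entries of e^{tA} as shown above.

e^{tA} = [[1, t, t], [0, 1, 0], [0, 0, 1]]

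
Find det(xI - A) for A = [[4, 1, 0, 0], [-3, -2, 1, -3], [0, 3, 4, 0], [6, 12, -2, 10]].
χ_A(x) = (x - 4)^4

xI - A = [[x - 4, -1, 0, 0], [3, x + 2, -1, 3], [0, -3, x - 4, 0], [-6, -12, 2, x - 10]].

Expanding det(xI - A) along the first row:
det(xI - A) = + (x - 4)·det([[x + 2, -1, 3], [-3, x - 4, 0], [-12, 2, x - 10]]) - (-1)·det([[3, -1, 3], [0, x - 4, 0], [-6, 2, x - 10]]) + (0)·det([[3, x + 2, 3], [0, -3, 0], [-6, -12, x - 10]]) - (0)·det([[3, x + 2, -1], [0, -3, x - 4], [-6, -12, 2]]).

Evaluating gives χ_A(x) = x^4 - 16x^3 + 96x^2 - 256x + 256 = (x - 4)^4.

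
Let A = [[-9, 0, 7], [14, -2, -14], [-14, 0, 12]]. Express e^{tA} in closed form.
e^{tA} = [[(2 - e^{7*t})*e^{-2*t}, 0, (e^{7*t} - 1)*e^{-2*t}], [(2*e^{7*t} - 2)*e^{-2*t}, e^{-2*t}, 2*(1 - e^{7*t})*e^{-2*t}], [2*(1 - e^{7*t})*e^{-2*t}, 0, (2*e^{7*t} - 1)*e^{-2*t}]]

A has Jordan form J = [[-2, 0, 0], [0, -2, 0], [0, 0, 5]] with A = PJP^{-1}, so e^{tA} = P e^{tJ} P^{-1}.

For a Jordan block J_k(λ), e^{tJ_k(λ)} = e^{λt} · (I + tN + t^2 N^2/2! + ... + t^{k-1} N^{k-1}/(k-1)!) where N is the nilpotent superdiagonal part.

Assembling the blocks and conjugating back gives the entries of e^{tA} as shown above.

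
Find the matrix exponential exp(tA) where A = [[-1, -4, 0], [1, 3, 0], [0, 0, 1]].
e^{tA} = [[(1 - 2*t)*e^{t}, -4*t*e^{t}, 0], [t*e^{t}, (2*t + 1)*e^{t}, 0], [0, 0, e^{t}]]

A has Jordan form J = [[1, 1, 0], [0, 1, 0], [0, 0, 1]] with A = PJP^{-1}, so e^{tA} = P e^{tJ} P^{-1}.

For a Jordan block J_k(λ), e^{tJ_k(λ)} = e^{λt} · (I + tN + t^2 N^2/2! + ... + t^{k-1} N^{k-1}/(k-1)!) where N is the nilpotent superdiagonal part.

Assembling the blocks and conjugating back gives the entries of e^{tA} as shown above.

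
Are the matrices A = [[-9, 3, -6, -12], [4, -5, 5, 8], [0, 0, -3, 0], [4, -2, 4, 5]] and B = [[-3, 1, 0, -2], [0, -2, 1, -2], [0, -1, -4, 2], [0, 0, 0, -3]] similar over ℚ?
Yes.

Two matrices over a field are similar if and only if they have the same invariant factors.

Both A and B have characteristic polynomial (x + 3)^4 and minimal polynomial (x + 3)^3. Computing further, both have invariant factors x + 3, (x + 3)^3. Hence A and B are similar.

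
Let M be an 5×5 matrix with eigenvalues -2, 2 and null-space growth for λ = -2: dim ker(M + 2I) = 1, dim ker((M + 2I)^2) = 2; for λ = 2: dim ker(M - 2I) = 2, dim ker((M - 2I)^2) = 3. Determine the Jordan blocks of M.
λ = -2: successive nullity increments [1, 1] count blocks of size ≥ k; block sizes are [2].
λ = 2: successive nullity increments [2, 1] count blocks of size ≥ k; block sizes are [2, 1].

Jordan blocks: (-2, 2), (2, 2), (2, 1)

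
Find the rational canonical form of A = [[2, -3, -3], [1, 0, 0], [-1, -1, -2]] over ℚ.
R = [[0, 0, -3], [1, 0, 4], [0, 1, 0]]

The invariant factors of A (the non-unit diagonal entries of the Smith normal form of xI - A over ℚ[x]) are (x - 1)(x^2 + x - 3), each dividing the next. The characteristic polynomial is their product, (x - 1)(x^2 + x - 3).

The rational canonical form is the block-diagonal matrix of companion matrices C(f_i):
R = [[0, 0, -3], [1, 0, 4], [0, 1, 0]].

Note the characteristic polynomial does not split into linear factors over ℚ, so A has no Jordan form over ℚ; the rational canonical form exists over any field.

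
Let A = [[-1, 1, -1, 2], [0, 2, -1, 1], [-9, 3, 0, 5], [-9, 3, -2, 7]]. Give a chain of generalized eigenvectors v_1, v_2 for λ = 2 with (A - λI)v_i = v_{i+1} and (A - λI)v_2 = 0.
v_1 = [[1, 0, 1, 2]]^T, v_2 = [[0, 1, -1, -1]]^T

We seek v_1 ∈ ker((A - 2I)^2) \ ker(A - 2I), then set v_{i+1} = (A - 2I) v_i.

One such chain is v_1 = [[1, 0, 1, 2]]^T, v_2 = [[0, 1, -1, -1]]^T. Check: (A - 2I) v_2 = [[0, 0, 0, 0]]^T = 0.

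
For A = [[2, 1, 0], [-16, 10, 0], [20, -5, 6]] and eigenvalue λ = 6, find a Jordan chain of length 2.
We seek v_1 ∈ ker((A - 6I)^2) \ ker(A - 6I), then set v_{i+1} = (A - 6I) v_i.

One such chain is v_1 = [[0, 1, -1]]^T, v_2 = [[1, 4, -5]]^T. Check: (A - 6I) v_2 = [[0, 0, 0]]^T = 0.

v_1 = [[0, 1, -1]]^T, v_2 = [[1, 4, -5]]^T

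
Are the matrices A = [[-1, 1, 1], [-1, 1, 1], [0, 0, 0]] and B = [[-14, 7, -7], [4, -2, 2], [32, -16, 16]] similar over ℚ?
Yes.

Two matrices over a field are similar if and only if they have the same invariant factors.

Both A and B have characteristic polynomial x^3 and minimal polynomial x^2. Computing further, both have invariant factors x, x^2. Hence A and B are similar.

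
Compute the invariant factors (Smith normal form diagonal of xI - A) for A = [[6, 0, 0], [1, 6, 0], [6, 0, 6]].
x - 6, (x - 6)^2

The Jordan structure of A has elementary divisors (x - 6)^2, (x - 6). Arranging the block sizes at each eigenvalue in decreasing order and taking row products gives the invariant factors.

Invariant factors (smallest first, each dividing the next): x - 6, (x - 6)^2.

Check: the last factor (x - 6)^2 is the minimal polynomial, and the product (x - 6)^3 is the characteristic polynomial.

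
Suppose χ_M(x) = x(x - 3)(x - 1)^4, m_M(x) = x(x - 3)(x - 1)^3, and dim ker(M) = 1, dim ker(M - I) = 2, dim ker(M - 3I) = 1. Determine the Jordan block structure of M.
Jordan blocks: (0, 1), (1, 3), (1, 1), (3, 1)

λ = 0: algebraic multiplicity 1 (exponent in χ_M), largest block size 1 (exponent in m_M), 1 block (geometric multiplicity). This forces block sizes [1].
λ = 1: algebraic multiplicity 4 (exponent in χ_M), largest block size 3 (exponent in m_M), 2 blocks (geometric multiplicity). These force block sizes [3, 1].
λ = 3: algebraic multiplicity 1 (exponent in χ_M), largest block size 1 (exponent in m_M), 1 block (geometric multiplicity). This forces block sizes [1].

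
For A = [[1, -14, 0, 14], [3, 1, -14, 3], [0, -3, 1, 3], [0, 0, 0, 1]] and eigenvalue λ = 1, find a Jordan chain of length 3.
We seek v_1 ∈ ker((A - I)^3) \ ker((A - I)^2), then set v_{i+1} = (A - I) v_i.

One such chain is v_1 = [[5, 0, 1, 0]]^T, v_2 = [[0, 1, 0, 0]]^T, v_3 = [[-14, 0, -3, 0]]^T. Check: (A - I) v_3 = [[0, 0, 0, 0]]^T = 0.

v_1 = [[5, 0, 1, 0]]^T, v_2 = [[0, 1, 0, 0]]^T, v_3 = [[-14, 0, -3, 0]]^T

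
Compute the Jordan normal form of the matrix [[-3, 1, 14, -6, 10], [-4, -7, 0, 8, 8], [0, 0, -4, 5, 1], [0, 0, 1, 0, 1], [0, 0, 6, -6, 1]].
J = [[-5, 1, 0, 0, 0], [0, -5, 0, 0, 0], [0, 0, -5, 0, 0], [0, 0, 0, 1, 1], [0, 0, 0, 0, 1]]

The characteristic polynomial is det(xI - A) = (x - 1)^2(x + 5)^3, so the eigenvalues are -5 (algebraic multiplicity 3), 1 (algebraic multiplicity 2).

For λ = -5: rank(A + 5I) = 3, rank((A + 5I)^2) = 2. The eigenspace has dimension 5 - 3 = 2, so there are 2 Jordan blocks; the rank sequence gives block sizes [2, 1].

For λ = 1: rank(A - I) = 4, rank((A - I)^2) = 3. The eigenspace has dimension 5 - 4 = 1, so there is 1 Jordan block; the rank sequence gives block sizes [2].

Assembling the blocks gives the Jordan form J above.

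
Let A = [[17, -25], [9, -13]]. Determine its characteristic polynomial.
χ_A(x) = (x - 2)^2

xI - A = [[x - 17, 25], [-9, x + 13]].

Expanding det(xI - A) along the first row:
det(xI - A) = + (x - 17)·det([[x + 13]]) - (25)·det([[-9]]).

Evaluating gives χ_A(x) = x^2 - 4x + 4 = (x - 2)^2.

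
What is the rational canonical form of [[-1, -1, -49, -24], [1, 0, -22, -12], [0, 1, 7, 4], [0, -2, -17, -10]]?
The invariant factors of A (the non-unit diagonal entries of the Smith normal form of xI - A over ℚ[x]) are (x + 2)(x + 4)(x^2 - 2x + 4), each dividing the next. The characteristic polynomial is their product, (x + 2)(x + 4)(x^2 - 2x + 4).

The rational canonical form is the block-diagonal matrix of companion matrices C(f_i):
R = [[0, 0, 0, -32], [1, 0, 0, -8], [0, 1, 0, 0], [0, 0, 1, -4]].

Note the characteristic polynomial does not split into linear factors over ℚ, so A has no Jordan form over ℚ; the rational canonical form exists over any field.

R = [[0, 0, 0, -32], [1, 0, 0, -8], [0, 1, 0, 0], [0, 0, 1, -4]]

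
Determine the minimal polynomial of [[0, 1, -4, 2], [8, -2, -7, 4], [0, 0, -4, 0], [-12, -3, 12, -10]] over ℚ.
m_A(x) = (x + 4)^3

The characteristic polynomial factors as (x + 4)^4. The minimal polynomial is ∏(x - λ)^{k_λ} where k_λ is the size of the largest Jordan block at λ.

For λ = -4: rank(A + 4I) = 2, and the largest Jordan block has size 3 (the smallest k with rank((A + 4I)^k) = rank((A + 4I)^(k+1))).

So m_A(x) = (x + 4)^3.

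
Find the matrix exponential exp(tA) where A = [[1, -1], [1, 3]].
A has Jordan form J = [[2, 1], [0, 2]] with A = PJP^{-1}, so e^{tA} = P e^{tJ} P^{-1}.

For a Jordan block J_k(λ), e^{tJ_k(λ)} = e^{λt} · (I + tN + t^2 N^2/2! + ... + t^{k-1} N^{k-1}/(k-1)!) where N is the nilpotent superdiagonal part.

Assembling the blocks and conjugating back gives the entries of e^{tA} as shown above.

e^{tA} = [[(1 - t)*e^{2*t}, -t*e^{2*t}], [t*e^{2*t}, (t + 1)*e^{2*t}]]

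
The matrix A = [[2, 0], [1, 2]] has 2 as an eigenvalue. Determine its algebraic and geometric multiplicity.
The characteristic polynomial is (x - 2)^2, so the factor x - 2 appears with exponent 2: the algebraic multiplicity is 2.

rank(A - 2I) = 1, so the eigenspace has dimension 2 - 1 = 1: the geometric multiplicity is 1.

Since 1 < 2, A is not diagonalizable.

algebraic multiplicity 2, geometric multiplicity 1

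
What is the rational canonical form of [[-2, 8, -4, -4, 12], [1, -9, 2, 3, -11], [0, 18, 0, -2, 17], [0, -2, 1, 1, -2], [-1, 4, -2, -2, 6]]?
R = [[0, 0, 0, 0, 0], [1, 0, 0, 0, 0], [0, 1, 0, 0, 18], [0, 0, 1, 0, 3], [0, 0, 0, 1, -4]]

The invariant factors of A (the non-unit diagonal entries of the Smith normal form of xI - A over ℚ[x]) are x^2(x - 2)(x + 3)^2, each dividing the next. The characteristic polynomial is their product, x^2(x - 2)(x + 3)^2.

The rational canonical form is the block-diagonal matrix of companion matrices C(f_i):
R = [[0, 0, 0, 0, 0], [1, 0, 0, 0, 0], [0, 1, 0, 0, 18], [0, 0, 1, 0, 3], [0, 0, 0, 1, -4]].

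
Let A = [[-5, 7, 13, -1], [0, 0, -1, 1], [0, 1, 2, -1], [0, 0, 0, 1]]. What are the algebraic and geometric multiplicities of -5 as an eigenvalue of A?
algebraic multiplicity 1, geometric multiplicity 1

The characteristic polynomial is (x - 1)^3(x + 5), so the factor x + 5 appears with exponent 1: the algebraic multiplicity is 1.

rank(A + 5I) = 3, so the eigenspace has dimension 4 - 3 = 1: the geometric multiplicity is 1.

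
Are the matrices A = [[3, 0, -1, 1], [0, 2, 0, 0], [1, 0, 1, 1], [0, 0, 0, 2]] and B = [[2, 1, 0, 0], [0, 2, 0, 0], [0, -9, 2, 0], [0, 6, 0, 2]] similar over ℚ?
Two matrices over a field are similar if and only if they have the same invariant factors.

Both A and B have characteristic polynomial (x - 2)^4 and minimal polynomial (x - 2)^2. Computing further, both have invariant factors x - 2, x - 2, (x - 2)^2. Hence A and B are similar.

Yes.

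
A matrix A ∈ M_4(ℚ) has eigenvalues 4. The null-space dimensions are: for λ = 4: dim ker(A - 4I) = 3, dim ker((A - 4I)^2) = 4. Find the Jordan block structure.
λ = 4: successive nullity increments [3, 1] count blocks of size ≥ k; block sizes are [2, 1, 1].

Jordan blocks: (4, 2), (4, 1), (4, 1)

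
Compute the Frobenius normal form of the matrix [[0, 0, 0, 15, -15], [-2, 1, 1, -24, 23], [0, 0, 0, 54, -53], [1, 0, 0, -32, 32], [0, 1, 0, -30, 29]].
The invariant factors of A (the non-unit diagonal entries of the Smith normal form of xI - A over ℚ[x]) are (x - 1)^2(x + 5)(x^2 - x + 3), each dividing the next. The characteristic polynomial is their product, (x - 1)^2(x + 5)(x^2 - x + 3).

The rational canonical form is the block-diagonal matrix of companion matrices C(f_i):
R = [[0, 0, 0, 0, -15], [1, 0, 0, 0, 32], [0, 1, 0, 0, -23], [0, 0, 1, 0, 9], [0, 0, 0, 1, -2]].

Note the characteristic polynomial does not split into linear factors over ℚ, so A has no Jordan form over ℚ; the rational canonical form exists over any field.

R = [[0, 0, 0, 0, -15], [1, 0, 0, 0, 32], [0, 1, 0, 0, -23], [0, 0, 1, 0, 9], [0, 0, 0, 1, -2]]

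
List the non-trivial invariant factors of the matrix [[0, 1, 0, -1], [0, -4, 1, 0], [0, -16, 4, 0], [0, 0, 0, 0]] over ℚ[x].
The Jordan structure of A has elementary divisors x^3, x. Arranging the block sizes at each eigenvalue in decreasing order and taking row products gives the invariant factors.

Invariant factors (smallest first, each dividing the next): x, x^3.

Check: the last factor x^3 is the minimal polynomial, and the product x^4 is the characteristic polynomial.

x, x^3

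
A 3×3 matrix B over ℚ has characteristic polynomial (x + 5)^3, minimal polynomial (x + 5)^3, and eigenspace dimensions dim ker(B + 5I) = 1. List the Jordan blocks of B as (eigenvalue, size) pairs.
λ = -5: algebraic multiplicity 3 (exponent in χ_B), largest block size 3 (exponent in m_B), 1 block (geometric multiplicity). This forces block sizes [3].

Jordan blocks: (-5, 3)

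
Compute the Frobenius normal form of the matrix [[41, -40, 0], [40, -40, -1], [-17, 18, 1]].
The invariant factors of A (the non-unit diagonal entries of the Smith normal form of xI - A over ℚ[x]) are (x - 6)(x + 1)(x + 3), each dividing the next. The characteristic polynomial is their product, (x - 6)(x + 1)(x + 3).

The rational canonical form is the block-diagonal matrix of companion matrices C(f_i):
R = [[0, 0, 18], [1, 0, 21], [0, 1, 2]].

R = [[0, 0, 18], [1, 0, 21], [0, 1, 2]]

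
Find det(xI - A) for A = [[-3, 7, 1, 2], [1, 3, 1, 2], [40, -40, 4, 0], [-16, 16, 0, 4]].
χ_A(x) = (x - 4)^3(x + 4)

xI - A = [[x + 3, -7, -1, -2], [-1, x - 3, -1, -2], [-40, 40, x - 4, 0], [16, -16, 0, x - 4]].

Expanding det(xI - A) along the first row:
det(xI - A) = + (x + 3)·det([[x - 3, -1, -2], [40, x - 4, 0], [-16, 0, x - 4]]) - (-7)·det([[-1, -1, -2], [-40, x - 4, 0], [16, 0, x - 4]]) + (-1)·det([[-1, x - 3, -2], [-40, 40, 0], [16, -16, x - 4]]) - (-2)·det([[-1, x - 3, -1], [-40, 40, x - 4], [16, -16, 0]]).

Evaluating gives χ_A(x) = x^4 - 8x^3 + 128x - 256 = (x - 4)^3(x + 4).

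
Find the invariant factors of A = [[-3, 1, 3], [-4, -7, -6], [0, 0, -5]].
The Jordan structure of A has elementary divisors (x + 5)^2, (x + 5). Arranging the block sizes at each eigenvalue in decreasing order and taking row products gives the invariant factors.

Invariant factors (smallest first, each dividing the next): x + 5, (x + 5)^2.

Check: the last factor (x + 5)^2 is the minimal polynomial, and the product (x + 5)^3 is the characteristic polynomial.

x + 5, (x + 5)^2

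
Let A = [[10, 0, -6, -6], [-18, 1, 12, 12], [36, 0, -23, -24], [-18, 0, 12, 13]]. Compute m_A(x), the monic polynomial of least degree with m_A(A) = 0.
The characteristic polynomial factors as (x - 1)^3(x + 2). The minimal polynomial is ∏(x - λ)^{k_λ} where k_λ is the size of the largest Jordan block at λ.

For λ = -2: rank(A + 2I) = 3, and the largest Jordan block has size 1 (the smallest k with rank((A + 2I)^k) = rank((A + 2I)^(k+1))).
For λ = 1: rank(A - I) = 1, and the largest Jordan block has size 1 (the smallest k with rank((A - I)^k) = rank((A - I)^(k+1))).

So m_A(x) = (x - 1)(x + 2).

m_A(x) = (x - 1)(x + 2)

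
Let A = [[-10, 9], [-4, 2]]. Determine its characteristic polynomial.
xI - A = [[x + 10, -9], [4, x - 2]].

Expanding det(xI - A) along the first row:
det(xI - A) = + (x + 10)·det([[x - 2]]) - (-9)·det([[4]]).

Evaluating gives χ_A(x) = x^2 + 8x + 16 = (x + 4)^2.

χ_A(x) = (x + 4)^2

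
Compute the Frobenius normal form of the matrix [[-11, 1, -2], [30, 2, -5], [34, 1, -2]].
R = [[0, 0, -45], [1, 0, -39], [0, 1, -11]]

The invariant factors of A (the non-unit diagonal entries of the Smith normal form of xI - A over ℚ[x]) are (x + 3)^2(x + 5), each dividing the next. The characteristic polynomial is their product, (x + 3)^2(x + 5).

The rational canonical form is the block-diagonal matrix of companion matrices C(f_i):
R = [[0, 0, -45], [1, 0, -39], [0, 1, -11]].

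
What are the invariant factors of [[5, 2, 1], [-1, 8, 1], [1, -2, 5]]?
x - 6, (x - 6)^2

The Jordan structure of A has elementary divisors (x - 6)^2, (x - 6). Arranging the block sizes at each eigenvalue in decreasing order and taking row products gives the invariant factors.

Invariant factors (smallest first, each dividing the next): x - 6, (x - 6)^2.

Check: the last factor (x - 6)^2 is the minimal polynomial, and the product (x - 6)^3 is the characteristic polynomial.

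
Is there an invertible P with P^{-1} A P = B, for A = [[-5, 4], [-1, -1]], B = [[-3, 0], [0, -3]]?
Both have characteristic polynomial (x + 3)^2, but the minimal polynomial of A is (x + 3)^2 while the minimal polynomial of B is x + 3. The minimal polynomial is a similarity invariant, so A and B are not similar.

No.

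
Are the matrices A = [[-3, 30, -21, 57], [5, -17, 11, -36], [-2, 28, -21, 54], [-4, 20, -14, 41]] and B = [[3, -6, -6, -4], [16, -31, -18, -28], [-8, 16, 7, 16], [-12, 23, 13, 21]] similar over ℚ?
Both have characteristic polynomial (x - 3)(x + 1)^3, but the minimal polynomial of A is (x - 3)(x + 1)^3 while the minimal polynomial of B is (x - 3)(x + 1)^2. The minimal polynomial is a similarity invariant, so A and B are not similar.

No.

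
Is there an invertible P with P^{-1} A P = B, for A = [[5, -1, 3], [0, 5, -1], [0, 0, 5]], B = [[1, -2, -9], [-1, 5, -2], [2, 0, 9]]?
Two matrices over a field are similar if and only if they have the same invariant factors.

Both A and B have characteristic polynomial (x - 5)^3 and minimal polynomial (x - 5)^3. Computing further, both have invariant factors (x - 5)^3. Hence A and B are similar.

Yes.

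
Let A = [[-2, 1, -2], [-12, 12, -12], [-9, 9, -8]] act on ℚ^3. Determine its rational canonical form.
The invariant factors of A (the non-unit diagonal entries of the Smith normal form of xI - A over ℚ[x]) are (x + 2)(x^2 - 4x + 6), each dividing the next. The characteristic polynomial is their product, (x + 2)(x^2 - 4x + 6).

The rational canonical form is the block-diagonal matrix of companion matrices C(f_i):
R = [[0, 0, -12], [1, 0, 2], [0, 1, 2]].

Note the characteristic polynomial does not split into linear factors over ℚ, so A has no Jordan form over ℚ; the rational canonical form exists over any field.

R = [[0, 0, -12], [1, 0, 2], [0, 1, 2]]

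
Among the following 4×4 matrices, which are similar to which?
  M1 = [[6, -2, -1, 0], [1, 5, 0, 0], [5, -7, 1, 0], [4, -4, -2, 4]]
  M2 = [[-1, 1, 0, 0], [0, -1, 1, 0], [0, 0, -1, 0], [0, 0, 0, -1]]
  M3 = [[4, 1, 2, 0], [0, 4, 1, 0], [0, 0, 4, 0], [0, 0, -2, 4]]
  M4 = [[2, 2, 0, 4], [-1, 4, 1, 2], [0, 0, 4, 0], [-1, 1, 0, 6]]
2 classes: {M1, M3, M4}, {M2}

Characteristic polynomials: χ_{M1} = (x - 4)^4, χ_{M2} = (x + 1)^4, χ_{M3} = (x - 4)^4, χ_{M4} = (x - 4)^4.

{M1, M3, M4}: invariant factors x - 4, (x - 4)^3.

{M2}: invariant factors x + 1, (x + 1)^3.

Matrices are similar if and only if their invariant-factor lists agree; the partition into similarity classes is {M1, M3, M4}, {M2}.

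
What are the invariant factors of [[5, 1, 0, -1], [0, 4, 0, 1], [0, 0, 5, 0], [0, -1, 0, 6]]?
The Jordan structure of A has elementary divisors (x - 5)^2, (x - 5), (x - 5). Arranging the block sizes at each eigenvalue in decreasing order and taking row products gives the invariant factors.

Invariant factors (smallest first, each dividing the next): x - 5, x - 5, (x - 5)^2.

Check: the last factor (x - 5)^2 is the minimal polynomial, and the product (x - 5)^4 is the characteristic polynomial.

x - 5, x - 5, (x - 5)^2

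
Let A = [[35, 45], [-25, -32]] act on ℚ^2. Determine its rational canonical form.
R = [[0, -5], [1, 3]]

The invariant factors of A (the non-unit diagonal entries of the Smith normal form of xI - A over ℚ[x]) are x^2 - 3x + 5, each dividing the next. The characteristic polynomial is their product, x^2 - 3x + 5.

The rational canonical form is the block-diagonal matrix of companion matrices C(f_i):
R = [[0, -5], [1, 3]].

Note the characteristic polynomial does not split into linear factors over ℚ, so A has no Jordan form over ℚ; the rational canonical form exists over any field.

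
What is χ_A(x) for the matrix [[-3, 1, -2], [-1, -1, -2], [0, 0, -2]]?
xI - A = [[x + 3, -1, 2], [1, x + 1, 2], [0, 0, x + 2]].

Expanding det(xI - A) along the first row:
det(xI - A) = + (x + 3)·det([[x + 1, 2], [0, x + 2]]) - (-1)·det([[1, 2], [0, x + 2]]) + (2)·det([[1, x + 1], [0, 0]]).

Evaluating gives χ_A(x) = x^3 + 6x^2 + 12x + 8 = (x + 2)^3.

χ_A(x) = (x + 2)^3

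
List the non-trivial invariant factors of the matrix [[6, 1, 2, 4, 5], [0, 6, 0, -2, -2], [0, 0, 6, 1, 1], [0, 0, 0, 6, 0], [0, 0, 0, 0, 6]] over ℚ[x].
x - 6, (x - 6)^2, (x - 6)^2

The Jordan structure of A has elementary divisors (x - 6)^2, (x - 6)^2, (x - 6). Arranging the block sizes at each eigenvalue in decreasing order and taking row products gives the invariant factors.

Invariant factors (smallest first, each dividing the next): x - 6, (x - 6)^2, (x - 6)^2.

Check: the last factor (x - 6)^2 is the minimal polynomial, and the product (x - 6)^5 is the characteristic polynomial.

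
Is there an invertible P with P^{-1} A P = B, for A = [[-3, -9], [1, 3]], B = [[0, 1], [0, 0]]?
Yes.

Two matrices over a field are similar if and only if they have the same invariant factors.

Both A and B have characteristic polynomial x^2 and minimal polynomial x^2. Computing further, both have invariant factors x^2. Hence A and B are similar.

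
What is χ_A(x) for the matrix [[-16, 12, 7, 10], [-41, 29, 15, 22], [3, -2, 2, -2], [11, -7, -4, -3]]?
χ_A(x) = (x - 3)^4

xI - A = [[x + 16, -12, -7, -10], [41, x - 29, -15, -22], [-3, 2, x - 2, 2], [-11, 7, 4, x + 3]].

Expanding det(xI - A) along the first row:
det(xI - A) = + (x + 16)·det([[x - 29, -15, -22], [2, x - 2, 2], [7, 4, x + 3]]) - (-12)·det([[41, -15, -22], [-3, x - 2, 2], [-11, 4, x + 3]]) + (-7)·det([[41, x - 29, -22], [-3, 2, 2], [-11, 7, x + 3]]) - (-10)·det([[41, x - 29, -15], [-3, 2, x - 2], [-11, 7, 4]]).

Evaluating gives χ_A(x) = x^4 - 12x^3 + 54x^2 - 108x + 81 = (x - 3)^4.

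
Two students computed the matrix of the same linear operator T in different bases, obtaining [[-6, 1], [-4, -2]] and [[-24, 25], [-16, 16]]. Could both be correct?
Yes.

Two matrices over a field are similar if and only if they have the same invariant factors.

Both A and B have characteristic polynomial (x + 4)^2 and minimal polynomial (x + 4)^2. Computing further, both have invariant factors (x + 4)^2. Hence A and B are similar.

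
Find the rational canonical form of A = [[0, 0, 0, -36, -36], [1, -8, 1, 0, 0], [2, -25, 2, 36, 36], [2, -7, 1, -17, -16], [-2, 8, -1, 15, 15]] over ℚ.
The invariant factors of A (the non-unit diagonal entries of the Smith normal form of xI - A over ℚ[x]) are (x + 3)^2, (x - 4)(x + 3)^2, each dividing the next. The characteristic polynomial is their product, (x - 4)(x + 3)^4.

The rational canonical form is the block-diagonal matrix of companion matrices C(f_i):
R = [[0, -9, 0, 0, 0], [1, -6, 0, 0, 0], [0, 0, 0, 0, 36], [0, 0, 1, 0, 15], [0, 0, 0, 1, -2]].

R = [[0, -9, 0, 0, 0], [1, -6, 0, 0, 0], [0, 0, 0, 0, 36], [0, 0, 1, 0, 15], [0, 0, 0, 1, -2]]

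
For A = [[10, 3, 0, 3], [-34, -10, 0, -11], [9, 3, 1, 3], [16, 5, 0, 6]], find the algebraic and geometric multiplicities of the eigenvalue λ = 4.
algebraic multiplicity 1, geometric multiplicity 1

The characteristic polynomial is (x - 4)(x - 1)^3, so the factor x - 4 appears with exponent 1: the algebraic multiplicity is 1.

rank(A - 4I) = 3, so the eigenspace has dimension 4 - 3 = 1: the geometric multiplicity is 1.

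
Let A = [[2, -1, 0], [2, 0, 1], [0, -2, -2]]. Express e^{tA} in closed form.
e^{tA} = [[t^2 + 2*t + 1, -t*(t + 1), -t^2/2], [2*t*(t + 1), 1 - 2*t^2, t*(1 - t)], [-2*t^2, 2*t*(t - 1), t^2 - 2*t + 1]]

A has Jordan form J = [[0, 1, 0], [0, 0, 1], [0, 0, 0]] with A = PJP^{-1}, so e^{tA} = P e^{tJ} P^{-1}.

For a Jordan block J_k(λ), e^{tJ_k(λ)} = e^{λt} · (I + tN + t^2 N^2/2! + ... + t^{k-1} N^{k-1}/(k-1)!) where N is the nilpotent superdiagonal part.

Assembling the blocks and conjugating back gives the entries of e^{tA} as shown above.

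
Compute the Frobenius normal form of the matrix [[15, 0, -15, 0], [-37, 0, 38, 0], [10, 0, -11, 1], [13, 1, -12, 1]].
The invariant factors of A (the non-unit diagonal entries of the Smith normal form of xI - A over ℚ[x]) are (x - 5)(x^3 + x - 3), each dividing the next. The characteristic polynomial is their product, (x - 5)(x^3 + x - 3).

The rational canonical form is the block-diagonal matrix of companion matrices C(f_i):
R = [[0, 0, 0, -15], [1, 0, 0, 8], [0, 1, 0, -1], [0, 0, 1, 5]].

Note the characteristic polynomial does not split into linear factors over ℚ, so A has no Jordan form over ℚ; the rational canonical form exists over any field.

R = [[0, 0, 0, -15], [1, 0, 0, 8], [0, 1, 0, -1], [0, 0, 1, 5]]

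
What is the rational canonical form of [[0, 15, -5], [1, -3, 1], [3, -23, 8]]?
The invariant factors of A (the non-unit diagonal entries of the Smith normal form of xI - A over ℚ[x]) are (x - 5)(x - 1)(x + 1), each dividing the next. The characteristic polynomial is their product, (x - 5)(x - 1)(x + 1).

The rational canonical form is the block-diagonal matrix of companion matrices C(f_i):
R = [[0, 0, -5], [1, 0, 1], [0, 1, 5]].

R = [[0, 0, -5], [1, 0, 1], [0, 1, 5]]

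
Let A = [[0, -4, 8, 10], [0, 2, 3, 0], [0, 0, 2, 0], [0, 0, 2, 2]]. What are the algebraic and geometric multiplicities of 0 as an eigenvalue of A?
The characteristic polynomial is x(x - 2)^3, so the factor x appears with exponent 1: the algebraic multiplicity is 1.

rank(A) = 3, so the eigenspace has dimension 4 - 3 = 1: the geometric multiplicity is 1.

algebraic multiplicity 1, geometric multiplicity 1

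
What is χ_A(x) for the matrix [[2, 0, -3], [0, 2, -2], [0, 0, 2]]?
xI - A = [[x - 2, 0, 3], [0, x - 2, 2], [0, 0, x - 2]].

Expanding det(xI - A) along the first row:
det(xI - A) = + (x - 2)·det([[x - 2, 2], [0, x - 2]]) - (0)·det([[0, 2], [0, x - 2]]) + (3)·det([[0, x - 2], [0, 0]]).

Evaluating gives χ_A(x) = x^3 - 6x^2 + 12x - 8 = (x - 2)^3.

χ_A(x) = (x - 2)^3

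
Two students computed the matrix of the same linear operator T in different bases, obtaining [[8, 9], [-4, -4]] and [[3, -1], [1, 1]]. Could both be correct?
Yes.

Two matrices over a field are similar if and only if they have the same invariant factors.

Both A and B have characteristic polynomial (x - 2)^2 and minimal polynomial (x - 2)^2. Computing further, both have invariant factors (x - 2)^2. Hence A and B are similar.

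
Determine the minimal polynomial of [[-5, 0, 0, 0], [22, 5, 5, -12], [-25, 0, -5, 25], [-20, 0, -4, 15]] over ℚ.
m_A(x) = (x - 5)^3(x + 5)

The characteristic polynomial factors as (x - 5)^3(x + 5). The minimal polynomial is ∏(x - λ)^{k_λ} where k_λ is the size of the largest Jordan block at λ.

For λ = -5: rank(A + 5I) = 3, and the largest Jordan block has size 1 (the smallest k with rank((A + 5I)^k) = rank((A + 5I)^(k+1))).
For λ = 5: rank(A - 5I) = 3, and the largest Jordan block has size 3 (the smallest k with rank((A - 5I)^k) = rank((A - 5I)^(k+1))).

So m_A(x) = (x - 5)^3(x + 5).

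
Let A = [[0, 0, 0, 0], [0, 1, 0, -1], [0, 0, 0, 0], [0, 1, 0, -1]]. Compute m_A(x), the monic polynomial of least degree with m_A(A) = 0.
m_A(x) = x^2

The characteristic polynomial factors as x^4. The minimal polynomial is ∏(x - λ)^{k_λ} where k_λ is the size of the largest Jordan block at λ.

For λ = 0: rank(A) = 1, and the largest Jordan block has size 2 (the smallest k with rank(A^k) = rank(A^(k+1))).

So m_A(x) = x^2.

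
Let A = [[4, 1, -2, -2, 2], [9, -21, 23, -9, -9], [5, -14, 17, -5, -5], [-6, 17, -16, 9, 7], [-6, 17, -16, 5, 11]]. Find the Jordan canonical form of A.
J = [[4, 1, 0, 0, 0], [0, 4, 1, 0, 0], [0, 0, 4, 0, 0], [0, 0, 0, 4, 1], [0, 0, 0, 0, 4]]

The characteristic polynomial is det(xI - A) = (x - 4)^5, so the eigenvalues are 4 (algebraic multiplicity 5).

For λ = 4: rank(A - 4I) = 3, rank((A - 4I)^2) = 1, rank((A - 4I)^3) = 0. The eigenspace has dimension 5 - 3 = 2, so there are 2 Jordan blocks; the rank sequence gives block sizes [3, 2].

Assembling the blocks gives the Jordan form J above.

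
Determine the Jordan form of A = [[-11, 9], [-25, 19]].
The characteristic polynomial is det(xI - A) = (x - 4)^2, so the eigenvalues are 4 (algebraic multiplicity 2).

For λ = 4: rank(A - 4I) = 1, rank((A - 4I)^2) = 0. The eigenspace has dimension 2 - 1 = 1, so there is 1 Jordan block; the rank sequence gives block sizes [2].

Assembling the blocks gives the Jordan form J above.

J = [[4, 1], [0, 4]]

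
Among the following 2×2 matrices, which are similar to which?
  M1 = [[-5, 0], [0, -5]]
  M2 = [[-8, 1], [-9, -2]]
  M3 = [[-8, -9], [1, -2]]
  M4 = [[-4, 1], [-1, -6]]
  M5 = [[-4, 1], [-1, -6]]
2 classes: {M1}, {M2, M3, M4, M5}

Characteristic polynomials: χ_{M1} = (x + 5)^2, χ_{M2} = (x + 5)^2, χ_{M3} = (x + 5)^2, χ_{M4} = (x + 5)^2, χ_{M5} = (x + 5)^2.

{M1}: invariant factors x + 5, x + 5.

{M2, M3, M4, M5}: invariant factors (x + 5)^2.

Matrices are similar if and only if their invariant-factor lists agree; the partition into similarity classes is {M1}, {M2, M3, M4, M5}.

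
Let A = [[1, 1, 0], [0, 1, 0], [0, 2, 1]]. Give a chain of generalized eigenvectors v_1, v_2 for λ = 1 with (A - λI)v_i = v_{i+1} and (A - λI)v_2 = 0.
v_1 = [[0, 1, -2]]^T, v_2 = [[1, 0, 2]]^T

We seek v_1 ∈ ker((A - I)^2) \ ker(A - I), then set v_{i+1} = (A - I) v_i.

One such chain is v_1 = [[0, 1, -2]]^T, v_2 = [[1, 0, 2]]^T. Check: (A - I) v_2 = [[0, 0, 0]]^T = 0.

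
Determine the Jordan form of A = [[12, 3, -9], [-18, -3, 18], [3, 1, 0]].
J = [[3, 1, 0], [0, 3, 0], [0, 0, 3]]

The characteristic polynomial is det(xI - A) = (x - 3)^3, so the eigenvalues are 3 (algebraic multiplicity 3).

For λ = 3: rank(A - 3I) = 1, rank((A - 3I)^2) = 0. The eigenspace has dimension 3 - 1 = 2, so there are 2 Jordan blocks; the rank sequence gives block sizes [2, 1].

Assembling the blocks gives the Jordan form J above.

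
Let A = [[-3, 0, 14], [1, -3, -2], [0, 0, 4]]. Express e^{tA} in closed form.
e^{tA} = [[e^{-3*t}, 0, (2*e^{7*t} - 2)*e^{-3*t}], [t*e^{-3*t}, e^{-3*t}, -2*t*e^{-3*t}], [0, 0, e^{4*t}]]

A has Jordan form J = [[-3, 1, 0], [0, -3, 0], [0, 0, 4]] with A = PJP^{-1}, so e^{tA} = P e^{tJ} P^{-1}.

For a Jordan block J_k(λ), e^{tJ_k(λ)} = e^{λt} · (I + tN + t^2 N^2/2! + ... + t^{k-1} N^{k-1}/(k-1)!) where N is the nilpotent superdiagonal part.

Assembling the blocks and conjugating back gives the entries of e^{tA} as shown above.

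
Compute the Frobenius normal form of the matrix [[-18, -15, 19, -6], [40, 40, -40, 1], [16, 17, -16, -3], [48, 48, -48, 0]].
The invariant factors of A (the non-unit diagonal entries of the Smith normal form of xI - A over ℚ[x]) are (x - 6)(x + 2)(x^2 - 2x + 4), each dividing the next. The characteristic polynomial is their product, (x - 6)(x + 2)(x^2 - 2x + 4).

The rational canonical form is the block-diagonal matrix of companion matrices C(f_i):
R = [[0, 0, 0, 48], [1, 0, 0, -8], [0, 1, 0, 0], [0, 0, 1, 6]].

Note the characteristic polynomial does not split into linear factors over ℚ, so A has no Jordan form over ℚ; the rational canonical form exists over any field.

R = [[0, 0, 0, 48], [1, 0, 0, -8], [0, 1, 0, 0], [0, 0, 1, 6]]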